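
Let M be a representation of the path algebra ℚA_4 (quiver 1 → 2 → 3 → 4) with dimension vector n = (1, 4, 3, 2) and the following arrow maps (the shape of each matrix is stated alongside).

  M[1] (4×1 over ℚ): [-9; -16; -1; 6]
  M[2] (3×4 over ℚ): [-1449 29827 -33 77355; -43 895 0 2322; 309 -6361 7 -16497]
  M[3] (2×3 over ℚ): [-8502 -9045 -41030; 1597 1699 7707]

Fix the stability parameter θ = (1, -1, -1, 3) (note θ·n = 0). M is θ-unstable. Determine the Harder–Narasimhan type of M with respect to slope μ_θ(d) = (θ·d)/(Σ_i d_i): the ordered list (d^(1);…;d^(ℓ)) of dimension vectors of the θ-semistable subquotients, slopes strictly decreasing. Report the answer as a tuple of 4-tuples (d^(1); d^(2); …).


Via rank(M_{q-1}∘⋯∘M_p): M ≅ I[1,4], I[2,2], I[2,3], I[2,4].
μ_θ-semistable layers: μ^(1)=3; μ^(2)=-1/3; μ^(3)=-1

((0, 0, 0, 2); (1, 1, 1, 0); (0, 3, 2, 0))


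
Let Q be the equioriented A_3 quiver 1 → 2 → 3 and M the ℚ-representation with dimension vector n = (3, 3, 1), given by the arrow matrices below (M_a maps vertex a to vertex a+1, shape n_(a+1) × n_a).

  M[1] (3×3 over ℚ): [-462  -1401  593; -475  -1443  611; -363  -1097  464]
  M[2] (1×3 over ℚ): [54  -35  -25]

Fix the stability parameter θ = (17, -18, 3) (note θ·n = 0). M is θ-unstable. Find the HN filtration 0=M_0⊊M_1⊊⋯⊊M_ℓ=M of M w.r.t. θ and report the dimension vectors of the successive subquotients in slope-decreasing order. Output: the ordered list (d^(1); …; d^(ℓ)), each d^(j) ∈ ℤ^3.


Barcode: M ≅ I[1,2]^2, I[1,3]. HN layers by μ_θ (2 steps, strictly decreasing):
  μ^(1)=3; μ^(2)=-1/2

((0, 0, 1); (3, 3, 0))


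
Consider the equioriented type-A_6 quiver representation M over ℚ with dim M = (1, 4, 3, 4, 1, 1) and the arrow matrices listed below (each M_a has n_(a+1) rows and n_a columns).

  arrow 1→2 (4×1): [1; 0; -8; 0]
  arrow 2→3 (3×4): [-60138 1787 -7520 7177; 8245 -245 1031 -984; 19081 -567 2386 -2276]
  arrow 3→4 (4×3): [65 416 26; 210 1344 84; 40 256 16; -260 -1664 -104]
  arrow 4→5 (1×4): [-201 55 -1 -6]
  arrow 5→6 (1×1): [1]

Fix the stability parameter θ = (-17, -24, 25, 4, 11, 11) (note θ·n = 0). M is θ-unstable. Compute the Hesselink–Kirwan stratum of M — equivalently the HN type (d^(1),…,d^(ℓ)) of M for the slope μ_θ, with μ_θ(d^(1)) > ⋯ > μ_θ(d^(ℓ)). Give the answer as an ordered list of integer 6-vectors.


Via rank(M_{q-1}∘⋯∘M_p): M ≅ I[1,3], I[2,2], I[2,3], I[2,6], I[4,4]^3.
μ_θ-semistable layers: μ^(1)=25; μ^(2)=51/4; μ^(3)=4; μ^(4)=-41/2; μ^(5)=-24

((0, 0, 2, 0, 0, 0); (0, 0, 1, 1, 1, 1); (0, 0, 0, 3, 0, 0); (1, 1, 0, 0, 0, 0); (0, 3, 0, 0, 0, 0))


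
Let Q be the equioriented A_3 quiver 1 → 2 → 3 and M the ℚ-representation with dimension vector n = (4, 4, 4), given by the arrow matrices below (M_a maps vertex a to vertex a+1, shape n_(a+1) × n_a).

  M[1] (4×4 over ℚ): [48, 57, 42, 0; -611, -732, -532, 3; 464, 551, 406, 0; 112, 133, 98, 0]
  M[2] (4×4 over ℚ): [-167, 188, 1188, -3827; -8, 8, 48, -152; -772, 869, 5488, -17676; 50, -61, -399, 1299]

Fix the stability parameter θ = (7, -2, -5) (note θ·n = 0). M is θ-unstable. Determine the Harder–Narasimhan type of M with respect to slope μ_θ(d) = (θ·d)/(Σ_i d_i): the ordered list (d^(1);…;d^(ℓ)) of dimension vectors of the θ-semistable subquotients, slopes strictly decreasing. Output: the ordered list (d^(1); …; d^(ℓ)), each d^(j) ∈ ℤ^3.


Via rank(M_{q-1}∘⋯∘M_p): M ≅ I[1,1]^2, I[1,3]^2, I[2,2], I[2,3], I[3,3].
μ_θ-semistable layers: μ^(1)=7; μ^(2)=0; μ^(3)=-2; μ^(4)=-7/2; μ^(5)=-5

((2, 0, 0); (2, 2, 2); (0, 1, 0); (0, 1, 1); (0, 0, 1))


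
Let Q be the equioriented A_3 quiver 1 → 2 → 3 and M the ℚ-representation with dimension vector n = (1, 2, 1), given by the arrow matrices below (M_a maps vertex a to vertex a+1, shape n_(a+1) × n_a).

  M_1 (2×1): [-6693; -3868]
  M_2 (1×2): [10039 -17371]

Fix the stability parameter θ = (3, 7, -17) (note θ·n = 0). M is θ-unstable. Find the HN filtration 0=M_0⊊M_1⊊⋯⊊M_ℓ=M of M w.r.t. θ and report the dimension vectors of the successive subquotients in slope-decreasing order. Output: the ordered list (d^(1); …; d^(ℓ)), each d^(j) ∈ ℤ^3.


Interval decomposition of M: I[1,3], I[2,2].
HN type (ℓ=2): μ^(1)=7; μ^(2)=-7/3

((0, 1, 0); (1, 1, 1))


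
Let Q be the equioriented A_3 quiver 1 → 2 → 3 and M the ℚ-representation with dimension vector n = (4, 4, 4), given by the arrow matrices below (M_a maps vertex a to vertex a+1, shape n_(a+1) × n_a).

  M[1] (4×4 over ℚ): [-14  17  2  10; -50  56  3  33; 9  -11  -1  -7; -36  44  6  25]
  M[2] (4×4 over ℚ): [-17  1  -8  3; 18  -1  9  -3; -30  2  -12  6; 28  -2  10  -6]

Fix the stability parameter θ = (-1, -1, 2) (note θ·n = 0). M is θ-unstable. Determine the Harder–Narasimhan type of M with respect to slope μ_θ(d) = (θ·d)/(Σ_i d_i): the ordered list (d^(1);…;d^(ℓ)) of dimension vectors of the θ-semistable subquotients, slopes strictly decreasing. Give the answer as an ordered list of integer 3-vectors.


Interval decomposition of M: I[1,2]^2, I[1,3]^2, I[3,3]^2.
HN type (ℓ=2): μ^(1)=2; μ^(2)=-1

((0, 0, 4); (4, 4, 0))


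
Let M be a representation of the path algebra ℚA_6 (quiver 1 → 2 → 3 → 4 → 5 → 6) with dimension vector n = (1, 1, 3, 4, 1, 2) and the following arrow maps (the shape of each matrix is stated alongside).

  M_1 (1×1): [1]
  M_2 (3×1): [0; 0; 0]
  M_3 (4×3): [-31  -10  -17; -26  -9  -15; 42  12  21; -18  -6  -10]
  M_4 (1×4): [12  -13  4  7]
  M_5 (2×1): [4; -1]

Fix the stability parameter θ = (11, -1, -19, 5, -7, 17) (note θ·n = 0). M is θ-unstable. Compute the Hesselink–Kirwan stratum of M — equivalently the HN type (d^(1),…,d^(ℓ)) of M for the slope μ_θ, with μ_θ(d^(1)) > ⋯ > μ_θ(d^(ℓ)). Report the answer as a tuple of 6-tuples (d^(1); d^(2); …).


Via rank(M_{q-1}∘⋯∘M_p): M ≅ I[1,2], I[3,4]^2, I[3,6], I[4,4], I[6,6].
μ_θ-semistable layers: μ^(1)=17; μ^(2)=5; μ^(3)=-1; μ^(4)=-19

((0, 0, 0, 0, 0, 2); (1, 1, 0, 3, 0, 0); (0, 0, 0, 1, 1, 0); (0, 0, 3, 0, 0, 0))


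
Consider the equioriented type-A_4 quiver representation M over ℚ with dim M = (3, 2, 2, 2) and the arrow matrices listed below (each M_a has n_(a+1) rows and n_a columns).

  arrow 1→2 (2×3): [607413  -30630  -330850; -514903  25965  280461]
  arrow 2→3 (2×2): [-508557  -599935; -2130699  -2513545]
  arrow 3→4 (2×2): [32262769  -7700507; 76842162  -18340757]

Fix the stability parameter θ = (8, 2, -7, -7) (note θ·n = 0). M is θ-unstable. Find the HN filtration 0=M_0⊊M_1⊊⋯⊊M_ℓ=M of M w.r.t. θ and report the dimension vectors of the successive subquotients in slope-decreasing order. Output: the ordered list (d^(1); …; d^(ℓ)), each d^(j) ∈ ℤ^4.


Barcode: M ≅ I[1,1], I[1,2], I[1,4], I[3,4]. HN layers by μ_θ (4 steps, strictly decreasing):
  μ^(1)=8; μ^(2)=5; μ^(3)=-1; μ^(4)=-7

((1, 0, 0, 0); (1, 1, 0, 0); (1, 1, 1, 1); (0, 0, 1, 1))


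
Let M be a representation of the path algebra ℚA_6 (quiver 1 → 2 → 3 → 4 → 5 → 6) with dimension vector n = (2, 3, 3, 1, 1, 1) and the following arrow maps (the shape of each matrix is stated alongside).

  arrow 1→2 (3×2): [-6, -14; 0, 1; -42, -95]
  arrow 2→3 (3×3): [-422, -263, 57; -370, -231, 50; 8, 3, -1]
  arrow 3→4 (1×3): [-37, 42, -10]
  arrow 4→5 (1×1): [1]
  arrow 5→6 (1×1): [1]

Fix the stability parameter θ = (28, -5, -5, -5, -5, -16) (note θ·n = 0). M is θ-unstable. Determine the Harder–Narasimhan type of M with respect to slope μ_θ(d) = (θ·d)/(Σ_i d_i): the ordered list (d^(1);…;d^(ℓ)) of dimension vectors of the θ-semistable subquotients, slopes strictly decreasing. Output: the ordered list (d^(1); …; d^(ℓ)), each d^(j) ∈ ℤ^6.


Via rank(M_{q-1}∘⋯∘M_p): M ≅ I[1,3], I[1,6], I[2,3].
μ_θ-semistable layers: μ^(1)=6; μ^(2)=-4/3; μ^(3)=-5

((1, 1, 1, 0, 0, 0); (1, 1, 1, 1, 1, 1); (0, 1, 1, 0, 0, 0))


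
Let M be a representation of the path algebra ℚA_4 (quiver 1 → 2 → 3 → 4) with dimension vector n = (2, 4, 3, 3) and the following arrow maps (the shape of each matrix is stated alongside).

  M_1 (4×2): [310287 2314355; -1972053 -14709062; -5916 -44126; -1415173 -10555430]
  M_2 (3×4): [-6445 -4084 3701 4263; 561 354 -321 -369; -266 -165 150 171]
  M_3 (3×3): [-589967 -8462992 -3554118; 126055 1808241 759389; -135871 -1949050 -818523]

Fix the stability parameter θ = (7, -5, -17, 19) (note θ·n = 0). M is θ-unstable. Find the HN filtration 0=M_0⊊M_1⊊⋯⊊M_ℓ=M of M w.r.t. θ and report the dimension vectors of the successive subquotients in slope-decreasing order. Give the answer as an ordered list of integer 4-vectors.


Via rank(M_{q-1}∘⋯∘M_p): M ≅ I[1,2], I[1,4], I[2,2], I[2,4], I[3,4].
μ_θ-semistable layers: μ^(1)=19; μ^(2)=1; μ^(3)=-5; μ^(4)=-11; μ^(5)=-17

((0, 0, 0, 3); (1, 1, 0, 0); (1, 2, 1, 0); (0, 1, 1, 0); (0, 0, 1, 0))


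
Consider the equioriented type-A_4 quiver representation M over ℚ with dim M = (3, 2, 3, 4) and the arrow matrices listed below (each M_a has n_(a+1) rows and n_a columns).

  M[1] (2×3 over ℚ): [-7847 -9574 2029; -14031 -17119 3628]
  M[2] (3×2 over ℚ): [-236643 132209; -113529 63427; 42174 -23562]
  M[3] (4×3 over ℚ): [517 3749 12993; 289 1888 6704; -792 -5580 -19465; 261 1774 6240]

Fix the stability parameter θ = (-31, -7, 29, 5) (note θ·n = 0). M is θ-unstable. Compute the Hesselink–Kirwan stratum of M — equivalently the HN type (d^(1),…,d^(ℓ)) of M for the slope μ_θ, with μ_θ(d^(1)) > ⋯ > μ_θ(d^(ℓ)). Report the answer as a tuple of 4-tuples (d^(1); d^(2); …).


Barcode: M ≅ I[1,1], I[1,2], I[1,4], I[3,4]^2, I[4,4]. HN layers by μ_θ (4 steps, strictly decreasing):
  μ^(1)=17; μ^(2)=5; μ^(3)=-7; μ^(4)=-31

((0, 0, 3, 3); (0, 0, 0, 1); (0, 2, 0, 0); (3, 0, 0, 0))


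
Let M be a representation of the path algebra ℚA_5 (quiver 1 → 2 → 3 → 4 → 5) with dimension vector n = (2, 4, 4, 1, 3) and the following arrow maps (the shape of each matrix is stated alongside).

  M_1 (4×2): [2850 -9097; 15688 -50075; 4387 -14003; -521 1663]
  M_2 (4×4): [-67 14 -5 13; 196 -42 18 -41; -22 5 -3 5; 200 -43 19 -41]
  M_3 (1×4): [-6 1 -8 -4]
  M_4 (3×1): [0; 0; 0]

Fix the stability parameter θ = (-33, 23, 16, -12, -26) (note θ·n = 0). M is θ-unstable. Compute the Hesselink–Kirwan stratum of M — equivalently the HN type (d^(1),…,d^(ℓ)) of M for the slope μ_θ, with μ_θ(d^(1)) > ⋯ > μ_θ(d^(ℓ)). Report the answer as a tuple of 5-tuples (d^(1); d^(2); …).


Interval decomposition of M: I[1,3], I[1,4], I[2,2], I[2,3], I[3,3], I[5,5]^3.
HN type (ℓ=6): μ^(1)=23; μ^(2)=39/2; μ^(3)=16; μ^(4)=9; μ^(5)=-26; μ^(6)=-33

((0, 1, 0, 0, 0); (0, 2, 2, 0, 0); (0, 0, 1, 0, 0); (0, 1, 1, 1, 0); (0, 0, 0, 0, 3); (2, 0, 0, 0, 0))


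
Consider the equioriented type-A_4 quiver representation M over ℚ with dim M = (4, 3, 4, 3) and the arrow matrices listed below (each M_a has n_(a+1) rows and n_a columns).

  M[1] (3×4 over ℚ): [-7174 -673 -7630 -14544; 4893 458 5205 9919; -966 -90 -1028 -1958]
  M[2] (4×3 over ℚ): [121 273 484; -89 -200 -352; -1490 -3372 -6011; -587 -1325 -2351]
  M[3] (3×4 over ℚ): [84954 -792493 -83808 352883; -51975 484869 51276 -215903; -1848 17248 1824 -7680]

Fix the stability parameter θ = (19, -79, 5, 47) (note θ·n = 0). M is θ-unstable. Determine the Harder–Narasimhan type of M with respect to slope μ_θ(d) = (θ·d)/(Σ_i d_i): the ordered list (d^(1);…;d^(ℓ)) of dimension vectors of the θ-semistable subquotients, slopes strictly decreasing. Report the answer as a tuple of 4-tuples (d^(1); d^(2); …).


Barcode: M ≅ I[1,1], I[1,3], I[1,4]^2, I[3,3], I[4,4]. HN layers by μ_θ (4 steps, strictly decreasing):
  μ^(1)=47; μ^(2)=19; μ^(3)=5; μ^(4)=-30

((0, 0, 0, 3); (1, 0, 0, 0); (0, 0, 4, 0); (3, 3, 0, 0))


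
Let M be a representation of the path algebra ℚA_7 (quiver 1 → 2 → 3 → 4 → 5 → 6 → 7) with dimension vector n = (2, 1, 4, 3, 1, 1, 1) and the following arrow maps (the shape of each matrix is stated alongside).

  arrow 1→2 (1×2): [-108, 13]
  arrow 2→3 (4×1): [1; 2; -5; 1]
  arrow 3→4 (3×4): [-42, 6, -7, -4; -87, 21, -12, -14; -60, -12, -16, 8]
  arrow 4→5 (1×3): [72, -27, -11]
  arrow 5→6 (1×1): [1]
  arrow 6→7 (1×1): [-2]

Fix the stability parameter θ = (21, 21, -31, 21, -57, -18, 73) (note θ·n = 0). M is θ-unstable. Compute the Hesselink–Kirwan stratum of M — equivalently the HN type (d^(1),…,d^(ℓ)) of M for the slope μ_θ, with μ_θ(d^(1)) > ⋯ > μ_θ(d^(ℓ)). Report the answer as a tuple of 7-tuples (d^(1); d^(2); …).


Barcode: M ≅ I[1,1], I[1,7], I[3,3]^2, I[3,4], I[4,4]. HN layers by μ_θ (4 steps, strictly decreasing):
  μ^(1)=73; μ^(2)=21; μ^(3)=-43/6; μ^(4)=-31

((0, 0, 0, 0, 0, 0, 1); (1, 0, 0, 2, 0, 0, 0); (1, 1, 1, 1, 1, 1, 0); (0, 0, 3, 0, 0, 0, 0))


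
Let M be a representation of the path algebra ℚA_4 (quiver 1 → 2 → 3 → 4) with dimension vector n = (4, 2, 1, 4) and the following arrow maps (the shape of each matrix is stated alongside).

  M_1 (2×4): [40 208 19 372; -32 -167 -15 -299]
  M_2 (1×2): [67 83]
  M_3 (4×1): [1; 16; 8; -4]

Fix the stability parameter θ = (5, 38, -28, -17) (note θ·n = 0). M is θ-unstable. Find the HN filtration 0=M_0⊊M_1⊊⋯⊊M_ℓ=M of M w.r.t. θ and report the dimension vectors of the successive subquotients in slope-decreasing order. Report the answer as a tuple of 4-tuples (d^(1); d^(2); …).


Barcode: M ≅ I[1,1]^2, I[1,2], I[1,4], I[4,4]^3. HN layers by μ_θ (4 steps, strictly decreasing):
  μ^(1)=38; μ^(2)=5; μ^(3)=-1/2; μ^(4)=-17

((0, 1, 0, 0); (3, 0, 0, 0); (1, 1, 1, 1); (0, 0, 0, 3))


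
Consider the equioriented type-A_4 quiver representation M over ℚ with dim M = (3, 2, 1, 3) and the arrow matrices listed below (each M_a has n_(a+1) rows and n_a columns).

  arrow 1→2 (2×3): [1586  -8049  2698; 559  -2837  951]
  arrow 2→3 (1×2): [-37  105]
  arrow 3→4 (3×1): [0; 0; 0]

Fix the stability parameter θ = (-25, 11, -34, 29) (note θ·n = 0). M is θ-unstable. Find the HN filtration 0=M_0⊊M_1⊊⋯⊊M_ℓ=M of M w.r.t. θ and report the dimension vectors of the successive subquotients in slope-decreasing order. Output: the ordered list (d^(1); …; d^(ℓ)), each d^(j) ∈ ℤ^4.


Barcode: M ≅ I[1,1], I[1,2], I[1,3], I[4,4]^3. HN layers by μ_θ (4 steps, strictly decreasing):
  μ^(1)=29; μ^(2)=11; μ^(3)=-23/2; μ^(4)=-25

((0, 0, 0, 3); (0, 1, 0, 0); (0, 1, 1, 0); (3, 0, 0, 0))


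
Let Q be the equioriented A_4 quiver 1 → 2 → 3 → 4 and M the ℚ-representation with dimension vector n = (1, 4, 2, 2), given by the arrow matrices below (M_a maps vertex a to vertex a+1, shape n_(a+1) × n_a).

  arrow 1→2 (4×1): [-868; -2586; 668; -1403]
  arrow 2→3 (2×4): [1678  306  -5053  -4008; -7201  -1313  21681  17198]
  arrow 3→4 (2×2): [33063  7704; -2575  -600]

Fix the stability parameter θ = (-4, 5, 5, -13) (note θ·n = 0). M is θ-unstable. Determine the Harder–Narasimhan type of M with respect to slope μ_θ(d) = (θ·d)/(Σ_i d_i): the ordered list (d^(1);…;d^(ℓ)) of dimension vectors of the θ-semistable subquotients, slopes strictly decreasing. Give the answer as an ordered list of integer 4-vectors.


Interval decomposition of M: I[1,2], I[2,2], I[2,3], I[2,4], I[4,4].
HN type (ℓ=4): μ^(1)=5; μ^(2)=-1; μ^(3)=-4; μ^(4)=-13

((0, 3, 1, 0); (0, 1, 1, 1); (1, 0, 0, 0); (0, 0, 0, 1))


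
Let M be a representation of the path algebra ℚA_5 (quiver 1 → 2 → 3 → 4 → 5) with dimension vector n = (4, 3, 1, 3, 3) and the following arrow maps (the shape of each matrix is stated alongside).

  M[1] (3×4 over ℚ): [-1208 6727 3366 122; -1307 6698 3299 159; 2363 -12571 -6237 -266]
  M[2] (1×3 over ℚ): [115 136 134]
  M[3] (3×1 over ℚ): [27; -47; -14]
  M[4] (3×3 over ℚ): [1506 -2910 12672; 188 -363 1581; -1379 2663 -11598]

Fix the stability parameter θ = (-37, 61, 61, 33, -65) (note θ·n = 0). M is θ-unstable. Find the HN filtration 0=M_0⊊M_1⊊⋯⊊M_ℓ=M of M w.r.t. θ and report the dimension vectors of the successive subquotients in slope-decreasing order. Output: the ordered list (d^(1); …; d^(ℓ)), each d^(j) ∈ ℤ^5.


Barcode: M ≅ I[1,1], I[1,2]^2, I[1,5], I[4,4], I[4,5], I[5,5]. HN layers by μ_θ (6 steps, strictly decreasing):
  μ^(1)=61; μ^(2)=33; μ^(3)=45/2; μ^(4)=-16; μ^(5)=-37; μ^(6)=-65

((0, 2, 0, 0, 0); (0, 0, 0, 1, 0); (0, 1, 1, 1, 1); (0, 0, 0, 1, 1); (4, 0, 0, 0, 0); (0, 0, 0, 0, 1))


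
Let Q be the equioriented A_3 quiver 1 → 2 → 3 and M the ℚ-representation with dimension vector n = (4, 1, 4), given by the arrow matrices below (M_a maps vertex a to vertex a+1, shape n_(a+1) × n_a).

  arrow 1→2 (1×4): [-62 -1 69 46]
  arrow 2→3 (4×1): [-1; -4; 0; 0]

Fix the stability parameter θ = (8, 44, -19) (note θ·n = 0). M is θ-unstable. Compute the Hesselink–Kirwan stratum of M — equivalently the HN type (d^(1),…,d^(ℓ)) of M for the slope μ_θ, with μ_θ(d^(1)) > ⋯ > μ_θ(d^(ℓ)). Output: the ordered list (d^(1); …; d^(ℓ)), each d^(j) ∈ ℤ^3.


Via rank(M_{q-1}∘⋯∘M_p): M ≅ I[1,1]^3, I[1,3], I[3,3]^3.
μ_θ-semistable layers: μ^(1)=25/2; μ^(2)=8; μ^(3)=-19

((0, 1, 1); (4, 0, 0); (0, 0, 3))


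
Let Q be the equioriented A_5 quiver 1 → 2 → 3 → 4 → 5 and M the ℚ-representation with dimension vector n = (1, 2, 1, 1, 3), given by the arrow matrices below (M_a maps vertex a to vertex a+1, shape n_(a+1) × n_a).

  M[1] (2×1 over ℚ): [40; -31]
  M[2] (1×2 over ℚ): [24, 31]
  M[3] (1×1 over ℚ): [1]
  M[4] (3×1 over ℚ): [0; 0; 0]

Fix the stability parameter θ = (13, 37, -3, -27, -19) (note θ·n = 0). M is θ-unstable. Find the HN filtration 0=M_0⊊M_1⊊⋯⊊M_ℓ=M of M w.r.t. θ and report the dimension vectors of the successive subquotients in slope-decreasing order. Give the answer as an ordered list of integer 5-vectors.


Via rank(M_{q-1}∘⋯∘M_p): M ≅ I[1,4], I[2,2], I[5,5]^3.
μ_θ-semistable layers: μ^(1)=37; μ^(2)=5; μ^(3)=-19

((0, 1, 0, 0, 0); (1, 1, 1, 1, 0); (0, 0, 0, 0, 3))


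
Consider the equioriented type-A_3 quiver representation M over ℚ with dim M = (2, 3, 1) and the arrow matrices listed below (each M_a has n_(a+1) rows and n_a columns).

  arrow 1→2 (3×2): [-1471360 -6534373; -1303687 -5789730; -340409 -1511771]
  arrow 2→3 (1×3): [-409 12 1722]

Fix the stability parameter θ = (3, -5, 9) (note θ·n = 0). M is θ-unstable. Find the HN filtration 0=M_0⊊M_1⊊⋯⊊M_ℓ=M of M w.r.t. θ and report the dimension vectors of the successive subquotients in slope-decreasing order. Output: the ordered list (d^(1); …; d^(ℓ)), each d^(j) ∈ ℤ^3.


Interval decomposition of M: I[1,2], I[1,3], I[2,2].
HN type (ℓ=3): μ^(1)=9; μ^(2)=-1; μ^(3)=-5

((0, 0, 1); (2, 2, 0); (0, 1, 0))


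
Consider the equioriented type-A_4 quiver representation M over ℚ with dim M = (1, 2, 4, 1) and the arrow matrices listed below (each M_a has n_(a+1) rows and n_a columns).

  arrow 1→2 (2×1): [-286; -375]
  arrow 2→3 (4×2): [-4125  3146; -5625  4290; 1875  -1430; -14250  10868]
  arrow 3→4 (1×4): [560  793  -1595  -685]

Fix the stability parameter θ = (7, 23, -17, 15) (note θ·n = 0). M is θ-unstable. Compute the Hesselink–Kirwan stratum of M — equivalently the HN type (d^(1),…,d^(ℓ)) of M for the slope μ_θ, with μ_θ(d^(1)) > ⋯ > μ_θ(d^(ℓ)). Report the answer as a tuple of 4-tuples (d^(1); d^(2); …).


Via rank(M_{q-1}∘⋯∘M_p): M ≅ I[1,2], I[2,3], I[3,3]^2, I[3,4].
μ_θ-semistable layers: μ^(1)=23; μ^(2)=15; μ^(3)=7; μ^(4)=3; μ^(5)=-17

((0, 1, 0, 0); (0, 0, 0, 1); (1, 0, 0, 0); (0, 1, 1, 0); (0, 0, 3, 0))


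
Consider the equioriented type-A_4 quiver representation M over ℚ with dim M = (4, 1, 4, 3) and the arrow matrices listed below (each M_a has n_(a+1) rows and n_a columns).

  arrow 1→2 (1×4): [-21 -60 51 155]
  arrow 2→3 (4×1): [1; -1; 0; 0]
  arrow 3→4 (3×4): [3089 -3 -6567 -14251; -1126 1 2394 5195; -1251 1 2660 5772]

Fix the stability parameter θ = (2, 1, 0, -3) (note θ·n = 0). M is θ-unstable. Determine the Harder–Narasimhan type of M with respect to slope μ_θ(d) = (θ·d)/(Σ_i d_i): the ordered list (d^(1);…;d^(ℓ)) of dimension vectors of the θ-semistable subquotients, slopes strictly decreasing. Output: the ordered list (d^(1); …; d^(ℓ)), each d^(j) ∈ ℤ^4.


Barcode: M ≅ I[1,1]^3, I[1,4], I[3,3], I[3,4]^2. HN layers by μ_θ (3 steps, strictly decreasing):
  μ^(1)=2; μ^(2)=0; μ^(3)=-3/2

((3, 0, 0, 0); (1, 1, 2, 1); (0, 0, 2, 2))


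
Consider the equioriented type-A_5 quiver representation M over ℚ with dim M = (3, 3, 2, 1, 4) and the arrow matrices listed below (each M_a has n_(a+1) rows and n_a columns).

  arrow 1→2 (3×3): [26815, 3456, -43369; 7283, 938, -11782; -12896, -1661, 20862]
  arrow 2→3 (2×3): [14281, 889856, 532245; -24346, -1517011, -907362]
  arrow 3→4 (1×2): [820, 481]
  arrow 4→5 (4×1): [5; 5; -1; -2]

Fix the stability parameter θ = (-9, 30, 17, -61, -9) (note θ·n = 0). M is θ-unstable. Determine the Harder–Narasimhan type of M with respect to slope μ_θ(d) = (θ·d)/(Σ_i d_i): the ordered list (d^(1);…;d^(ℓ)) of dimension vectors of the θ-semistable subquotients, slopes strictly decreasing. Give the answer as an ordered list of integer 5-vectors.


Via rank(M_{q-1}∘⋯∘M_p): M ≅ I[1,2], I[1,3], I[1,5], I[5,5]^3.
μ_θ-semistable layers: μ^(1)=30; μ^(2)=47/2; μ^(3)=-23/4; μ^(4)=-9

((0, 1, 0, 0, 0); (0, 1, 1, 0, 0); (0, 1, 1, 1, 1); (3, 0, 0, 0, 3))


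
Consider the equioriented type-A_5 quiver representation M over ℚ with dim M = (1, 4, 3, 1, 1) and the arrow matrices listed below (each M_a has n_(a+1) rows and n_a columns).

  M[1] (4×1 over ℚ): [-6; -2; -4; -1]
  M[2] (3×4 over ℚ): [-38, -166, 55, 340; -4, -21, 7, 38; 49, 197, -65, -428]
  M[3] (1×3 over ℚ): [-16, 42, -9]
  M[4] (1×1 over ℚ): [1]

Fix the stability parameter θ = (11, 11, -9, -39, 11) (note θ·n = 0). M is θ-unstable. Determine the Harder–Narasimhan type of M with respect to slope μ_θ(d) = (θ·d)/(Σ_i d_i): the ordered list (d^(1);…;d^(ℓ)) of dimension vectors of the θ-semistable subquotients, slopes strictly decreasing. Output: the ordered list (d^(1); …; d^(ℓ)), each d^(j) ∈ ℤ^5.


Via rank(M_{q-1}∘⋯∘M_p): M ≅ I[1,2], I[2,3]^2, I[2,5].
μ_θ-semistable layers: μ^(1)=11; μ^(2)=1; μ^(3)=-37/3

((1, 1, 0, 0, 1); (0, 2, 2, 0, 0); (0, 1, 1, 1, 0))


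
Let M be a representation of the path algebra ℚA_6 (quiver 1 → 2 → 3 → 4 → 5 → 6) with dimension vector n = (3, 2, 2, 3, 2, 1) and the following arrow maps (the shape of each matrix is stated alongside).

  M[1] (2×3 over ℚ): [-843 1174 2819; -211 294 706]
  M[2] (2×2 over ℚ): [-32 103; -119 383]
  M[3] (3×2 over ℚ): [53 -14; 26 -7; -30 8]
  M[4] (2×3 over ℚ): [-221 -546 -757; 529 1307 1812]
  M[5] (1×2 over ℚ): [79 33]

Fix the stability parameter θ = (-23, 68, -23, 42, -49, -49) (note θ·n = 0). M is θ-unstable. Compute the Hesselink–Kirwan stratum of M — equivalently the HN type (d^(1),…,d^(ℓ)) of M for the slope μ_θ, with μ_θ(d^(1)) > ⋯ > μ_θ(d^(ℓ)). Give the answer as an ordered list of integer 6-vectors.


Via rank(M_{q-1}∘⋯∘M_p): M ≅ I[1,1], I[1,5], I[1,6], I[4,4].
μ_θ-semistable layers: μ^(1)=42; μ^(2)=19/2; μ^(3)=-11/5; μ^(4)=-23

((0, 0, 0, 1, 0, 0); (0, 1, 1, 1, 1, 0); (0, 1, 1, 1, 1, 1); (3, 0, 0, 0, 0, 0))


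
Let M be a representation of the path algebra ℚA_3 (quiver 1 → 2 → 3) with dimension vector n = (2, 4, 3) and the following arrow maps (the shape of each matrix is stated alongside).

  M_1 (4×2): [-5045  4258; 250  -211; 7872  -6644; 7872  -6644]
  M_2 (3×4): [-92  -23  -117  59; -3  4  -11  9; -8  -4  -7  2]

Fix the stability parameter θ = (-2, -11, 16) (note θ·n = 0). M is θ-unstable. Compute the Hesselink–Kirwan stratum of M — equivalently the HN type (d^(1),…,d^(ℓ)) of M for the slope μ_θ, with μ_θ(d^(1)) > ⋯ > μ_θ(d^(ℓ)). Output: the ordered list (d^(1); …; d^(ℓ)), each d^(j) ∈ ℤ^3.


Via rank(M_{q-1}∘⋯∘M_p): M ≅ I[1,3]^2, I[2,2], I[2,3].
μ_θ-semistable layers: μ^(1)=16; μ^(2)=-13/2; μ^(3)=-11

((0, 0, 3); (2, 2, 0); (0, 2, 0))


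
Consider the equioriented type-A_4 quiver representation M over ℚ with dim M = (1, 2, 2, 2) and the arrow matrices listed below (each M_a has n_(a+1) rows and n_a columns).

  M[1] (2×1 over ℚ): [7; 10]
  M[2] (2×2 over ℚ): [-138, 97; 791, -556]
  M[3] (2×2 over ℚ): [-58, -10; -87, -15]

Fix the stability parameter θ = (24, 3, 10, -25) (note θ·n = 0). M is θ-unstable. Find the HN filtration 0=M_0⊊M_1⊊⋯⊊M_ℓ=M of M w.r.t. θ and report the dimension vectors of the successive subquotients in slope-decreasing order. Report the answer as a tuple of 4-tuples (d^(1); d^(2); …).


Via rank(M_{q-1}∘⋯∘M_p): M ≅ I[1,4], I[2,3], I[4,4].
μ_θ-semistable layers: μ^(1)=10; μ^(2)=3; μ^(3)=-25

((0, 0, 1, 0); (1, 2, 1, 1); (0, 0, 0, 1))


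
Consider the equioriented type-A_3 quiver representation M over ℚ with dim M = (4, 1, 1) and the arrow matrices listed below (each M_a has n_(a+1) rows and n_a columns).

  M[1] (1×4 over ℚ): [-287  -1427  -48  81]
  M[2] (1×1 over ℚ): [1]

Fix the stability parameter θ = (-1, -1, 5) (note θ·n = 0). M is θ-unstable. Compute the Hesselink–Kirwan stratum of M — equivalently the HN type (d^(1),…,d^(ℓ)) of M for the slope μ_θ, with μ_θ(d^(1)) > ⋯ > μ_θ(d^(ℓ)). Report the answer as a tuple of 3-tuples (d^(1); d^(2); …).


Via rank(M_{q-1}∘⋯∘M_p): M ≅ I[1,1]^3, I[1,3].
μ_θ-semistable layers: μ^(1)=5; μ^(2)=-1

((0, 0, 1); (4, 1, 0))


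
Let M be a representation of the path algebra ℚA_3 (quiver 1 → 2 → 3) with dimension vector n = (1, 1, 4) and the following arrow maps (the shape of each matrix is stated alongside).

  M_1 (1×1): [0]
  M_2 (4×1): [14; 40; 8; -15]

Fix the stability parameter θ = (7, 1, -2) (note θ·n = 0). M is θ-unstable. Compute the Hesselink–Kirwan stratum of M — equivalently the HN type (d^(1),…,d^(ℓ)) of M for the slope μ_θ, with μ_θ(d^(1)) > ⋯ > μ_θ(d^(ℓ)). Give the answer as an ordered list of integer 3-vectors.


Interval decomposition of M: I[1,1], I[2,3], I[3,3]^3.
HN type (ℓ=3): μ^(1)=7; μ^(2)=-1/2; μ^(3)=-2

((1, 0, 0); (0, 1, 1); (0, 0, 3))


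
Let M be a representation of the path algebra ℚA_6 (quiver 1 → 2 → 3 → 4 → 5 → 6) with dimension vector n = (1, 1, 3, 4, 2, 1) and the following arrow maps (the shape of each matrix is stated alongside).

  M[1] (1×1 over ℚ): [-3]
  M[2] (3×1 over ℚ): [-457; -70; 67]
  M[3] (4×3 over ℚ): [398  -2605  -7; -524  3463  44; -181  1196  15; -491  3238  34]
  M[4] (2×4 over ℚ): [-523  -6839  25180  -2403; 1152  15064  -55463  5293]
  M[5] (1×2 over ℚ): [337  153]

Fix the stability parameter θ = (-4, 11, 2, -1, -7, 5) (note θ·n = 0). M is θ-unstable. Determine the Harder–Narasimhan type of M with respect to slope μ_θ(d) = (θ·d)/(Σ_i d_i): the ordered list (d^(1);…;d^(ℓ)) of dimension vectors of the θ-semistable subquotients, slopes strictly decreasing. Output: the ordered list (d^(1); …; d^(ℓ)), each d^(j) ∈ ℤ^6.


Barcode: M ≅ I[1,6], I[3,4], I[3,5], I[4,4]. HN layers by μ_θ (6 steps, strictly decreasing):
  μ^(1)=5; μ^(2)=5/4; μ^(3)=1/2; μ^(4)=-1; μ^(5)=-2; μ^(6)=-4

((0, 0, 0, 0, 0, 1); (0, 1, 1, 1, 1, 0); (0, 0, 1, 1, 0, 0); (0, 0, 0, 1, 0, 0); (0, 0, 1, 1, 1, 0); (1, 0, 0, 0, 0, 0))


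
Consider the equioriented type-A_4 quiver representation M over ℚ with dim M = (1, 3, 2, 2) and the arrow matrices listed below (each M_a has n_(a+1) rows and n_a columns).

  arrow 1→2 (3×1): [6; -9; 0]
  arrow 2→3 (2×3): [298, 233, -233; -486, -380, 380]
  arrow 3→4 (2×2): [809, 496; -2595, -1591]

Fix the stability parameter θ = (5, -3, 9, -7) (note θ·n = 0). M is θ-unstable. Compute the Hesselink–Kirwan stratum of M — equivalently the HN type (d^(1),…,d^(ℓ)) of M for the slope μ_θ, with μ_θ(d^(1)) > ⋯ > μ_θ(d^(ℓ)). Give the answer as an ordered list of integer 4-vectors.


Barcode: M ≅ I[1,4], I[2,2], I[2,4]. HN layers by μ_θ (2 steps, strictly decreasing):
  μ^(1)=1; μ^(2)=-3

((1, 1, 2, 2); (0, 2, 0, 0))


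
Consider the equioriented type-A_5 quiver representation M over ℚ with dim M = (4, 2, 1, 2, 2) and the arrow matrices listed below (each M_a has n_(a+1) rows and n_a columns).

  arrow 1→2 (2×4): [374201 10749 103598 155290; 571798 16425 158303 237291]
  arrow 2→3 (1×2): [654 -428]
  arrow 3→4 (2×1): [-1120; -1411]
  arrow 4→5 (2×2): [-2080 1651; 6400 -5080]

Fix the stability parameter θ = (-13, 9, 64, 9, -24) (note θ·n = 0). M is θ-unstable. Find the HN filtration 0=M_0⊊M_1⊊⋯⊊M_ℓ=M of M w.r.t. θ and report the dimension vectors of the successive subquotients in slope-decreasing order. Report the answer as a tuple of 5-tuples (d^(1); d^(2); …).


Via rank(M_{q-1}∘⋯∘M_p): M ≅ I[1,1]^2, I[1,2], I[1,5], I[4,4], I[5,5].
μ_θ-semistable layers: μ^(1)=49/3; μ^(2)=9; μ^(3)=-13; μ^(4)=-24

((0, 0, 1, 1, 1); (0, 2, 0, 1, 0); (4, 0, 0, 0, 0); (0, 0, 0, 0, 1))


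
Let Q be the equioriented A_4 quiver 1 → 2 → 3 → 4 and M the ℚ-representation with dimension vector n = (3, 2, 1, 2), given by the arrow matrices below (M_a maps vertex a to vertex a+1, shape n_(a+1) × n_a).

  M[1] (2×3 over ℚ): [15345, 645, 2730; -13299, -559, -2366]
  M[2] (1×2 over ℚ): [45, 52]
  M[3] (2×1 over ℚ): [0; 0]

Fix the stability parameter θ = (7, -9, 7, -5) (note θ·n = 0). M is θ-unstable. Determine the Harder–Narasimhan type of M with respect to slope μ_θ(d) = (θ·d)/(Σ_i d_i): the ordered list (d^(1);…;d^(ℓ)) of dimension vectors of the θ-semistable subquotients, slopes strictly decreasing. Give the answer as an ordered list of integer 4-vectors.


Interval decomposition of M: I[1,1]^2, I[1,3], I[2,2], I[4,4]^2.
HN type (ℓ=4): μ^(1)=7; μ^(2)=-1; μ^(3)=-5; μ^(4)=-9

((2, 0, 1, 0); (1, 1, 0, 0); (0, 0, 0, 2); (0, 1, 0, 0))


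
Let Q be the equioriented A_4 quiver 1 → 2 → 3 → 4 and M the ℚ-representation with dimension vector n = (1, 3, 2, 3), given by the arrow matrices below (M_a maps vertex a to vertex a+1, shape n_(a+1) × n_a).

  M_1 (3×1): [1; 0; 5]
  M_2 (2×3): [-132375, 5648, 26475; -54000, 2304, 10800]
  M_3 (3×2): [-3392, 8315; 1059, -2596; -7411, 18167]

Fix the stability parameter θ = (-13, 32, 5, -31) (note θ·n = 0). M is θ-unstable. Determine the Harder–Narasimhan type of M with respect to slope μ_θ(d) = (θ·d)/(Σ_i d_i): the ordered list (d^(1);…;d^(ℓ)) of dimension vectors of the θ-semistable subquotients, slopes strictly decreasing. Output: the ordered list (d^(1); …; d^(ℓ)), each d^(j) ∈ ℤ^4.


Via rank(M_{q-1}∘⋯∘M_p): M ≅ I[1,2], I[2,2], I[2,4], I[3,4], I[4,4].
μ_θ-semistable layers: μ^(1)=32; μ^(2)=2; μ^(3)=-13; μ^(4)=-31

((0, 2, 0, 0); (0, 1, 1, 1); (1, 0, 1, 1); (0, 0, 0, 1))


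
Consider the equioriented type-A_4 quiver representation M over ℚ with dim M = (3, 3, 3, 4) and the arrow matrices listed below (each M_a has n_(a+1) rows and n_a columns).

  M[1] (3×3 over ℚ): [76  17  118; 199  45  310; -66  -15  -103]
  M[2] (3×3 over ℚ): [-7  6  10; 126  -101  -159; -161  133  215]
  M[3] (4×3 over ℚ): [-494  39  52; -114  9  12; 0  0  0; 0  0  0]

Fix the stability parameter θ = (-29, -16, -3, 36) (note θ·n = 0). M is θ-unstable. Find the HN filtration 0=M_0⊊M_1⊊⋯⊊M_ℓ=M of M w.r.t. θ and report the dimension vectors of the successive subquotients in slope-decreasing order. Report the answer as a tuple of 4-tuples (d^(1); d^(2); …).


Barcode: M ≅ I[1,2], I[1,3], I[1,4], I[3,3], I[4,4]^3. HN layers by μ_θ (4 steps, strictly decreasing):
  μ^(1)=36; μ^(2)=-3; μ^(3)=-16; μ^(4)=-29

((0, 0, 0, 4); (0, 0, 3, 0); (0, 3, 0, 0); (3, 0, 0, 0))


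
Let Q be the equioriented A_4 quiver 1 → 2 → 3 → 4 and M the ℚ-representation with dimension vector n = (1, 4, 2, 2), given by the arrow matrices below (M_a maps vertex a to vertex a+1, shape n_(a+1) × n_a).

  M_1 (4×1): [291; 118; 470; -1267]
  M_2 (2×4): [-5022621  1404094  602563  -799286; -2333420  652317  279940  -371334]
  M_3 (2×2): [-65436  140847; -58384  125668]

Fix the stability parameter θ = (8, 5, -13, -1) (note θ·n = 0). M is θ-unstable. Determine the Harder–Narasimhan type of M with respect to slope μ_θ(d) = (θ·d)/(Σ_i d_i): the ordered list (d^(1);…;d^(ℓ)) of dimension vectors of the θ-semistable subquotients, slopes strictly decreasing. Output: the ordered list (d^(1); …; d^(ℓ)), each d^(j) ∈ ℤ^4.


Interval decomposition of M: I[1,3], I[2,2]^2, I[2,4], I[4,4].
HN type (ℓ=4): μ^(1)=5; μ^(2)=0; μ^(3)=-1; μ^(4)=-4

((0, 2, 0, 0); (1, 1, 1, 0); (0, 0, 0, 2); (0, 1, 1, 0))


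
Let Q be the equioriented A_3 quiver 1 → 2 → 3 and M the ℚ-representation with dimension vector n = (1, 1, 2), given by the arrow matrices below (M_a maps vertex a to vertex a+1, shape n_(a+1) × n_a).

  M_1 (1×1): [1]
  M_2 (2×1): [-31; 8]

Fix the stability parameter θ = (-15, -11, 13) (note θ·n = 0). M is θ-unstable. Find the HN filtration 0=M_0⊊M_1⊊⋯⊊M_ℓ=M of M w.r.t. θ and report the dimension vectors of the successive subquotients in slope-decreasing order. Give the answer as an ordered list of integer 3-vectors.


Barcode: M ≅ I[1,3], I[3,3]. HN layers by μ_θ (3 steps, strictly decreasing):
  μ^(1)=13; μ^(2)=-11; μ^(3)=-15

((0, 0, 2); (0, 1, 0); (1, 0, 0))


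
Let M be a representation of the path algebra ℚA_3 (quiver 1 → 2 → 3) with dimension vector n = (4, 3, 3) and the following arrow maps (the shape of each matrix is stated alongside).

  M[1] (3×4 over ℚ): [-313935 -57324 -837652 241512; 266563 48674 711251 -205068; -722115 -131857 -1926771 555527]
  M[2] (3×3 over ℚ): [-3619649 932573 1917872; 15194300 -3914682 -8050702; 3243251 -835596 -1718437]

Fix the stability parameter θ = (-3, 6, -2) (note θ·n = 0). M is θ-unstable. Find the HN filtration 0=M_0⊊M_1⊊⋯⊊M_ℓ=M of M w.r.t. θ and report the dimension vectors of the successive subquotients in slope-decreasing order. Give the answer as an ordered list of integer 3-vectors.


Barcode: M ≅ I[1,1], I[1,2], I[1,3]^2, I[3,3]. HN layers by μ_θ (4 steps, strictly decreasing):
  μ^(1)=6; μ^(2)=2; μ^(3)=-2; μ^(4)=-3

((0, 1, 0); (0, 2, 2); (0, 0, 1); (4, 0, 0))


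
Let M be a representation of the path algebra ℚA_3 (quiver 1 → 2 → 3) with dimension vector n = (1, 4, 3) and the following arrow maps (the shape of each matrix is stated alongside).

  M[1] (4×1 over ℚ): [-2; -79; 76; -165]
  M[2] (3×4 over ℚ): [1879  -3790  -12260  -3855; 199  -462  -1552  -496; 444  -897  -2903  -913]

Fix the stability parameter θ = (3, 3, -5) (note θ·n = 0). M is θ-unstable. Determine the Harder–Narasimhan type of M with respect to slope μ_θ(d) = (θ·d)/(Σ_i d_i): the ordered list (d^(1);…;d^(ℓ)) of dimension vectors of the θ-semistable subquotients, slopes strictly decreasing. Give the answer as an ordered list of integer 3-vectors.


Via rank(M_{q-1}∘⋯∘M_p): M ≅ I[1,3], I[2,2], I[2,3]^2.
μ_θ-semistable layers: μ^(1)=3; μ^(2)=1/3; μ^(3)=-1

((0, 1, 0); (1, 1, 1); (0, 2, 2))


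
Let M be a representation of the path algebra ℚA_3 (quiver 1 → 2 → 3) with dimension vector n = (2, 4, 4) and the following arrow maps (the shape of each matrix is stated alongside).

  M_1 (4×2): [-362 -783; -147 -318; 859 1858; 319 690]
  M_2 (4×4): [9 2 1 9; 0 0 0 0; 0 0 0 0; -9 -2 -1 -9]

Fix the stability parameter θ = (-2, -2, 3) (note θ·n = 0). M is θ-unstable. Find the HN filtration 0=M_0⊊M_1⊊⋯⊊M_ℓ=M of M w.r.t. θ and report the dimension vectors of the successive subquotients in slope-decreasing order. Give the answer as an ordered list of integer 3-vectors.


Via rank(M_{q-1}∘⋯∘M_p): M ≅ I[1,2], I[1,3], I[2,2]^2, I[3,3]^3.
μ_θ-semistable layers: μ^(1)=3; μ^(2)=-2

((0, 0, 4); (2, 4, 0))


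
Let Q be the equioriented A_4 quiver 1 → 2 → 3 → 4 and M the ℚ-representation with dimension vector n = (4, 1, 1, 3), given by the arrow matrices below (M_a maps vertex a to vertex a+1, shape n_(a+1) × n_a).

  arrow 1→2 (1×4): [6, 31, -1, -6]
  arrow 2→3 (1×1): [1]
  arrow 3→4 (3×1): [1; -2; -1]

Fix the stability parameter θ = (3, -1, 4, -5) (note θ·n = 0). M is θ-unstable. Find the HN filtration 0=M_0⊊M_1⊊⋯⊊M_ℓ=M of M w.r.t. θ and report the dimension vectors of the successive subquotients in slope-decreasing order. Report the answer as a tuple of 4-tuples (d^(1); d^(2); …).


Interval decomposition of M: I[1,1]^3, I[1,4], I[4,4]^2.
HN type (ℓ=3): μ^(1)=3; μ^(2)=1/4; μ^(3)=-5

((3, 0, 0, 0); (1, 1, 1, 1); (0, 0, 0, 2))


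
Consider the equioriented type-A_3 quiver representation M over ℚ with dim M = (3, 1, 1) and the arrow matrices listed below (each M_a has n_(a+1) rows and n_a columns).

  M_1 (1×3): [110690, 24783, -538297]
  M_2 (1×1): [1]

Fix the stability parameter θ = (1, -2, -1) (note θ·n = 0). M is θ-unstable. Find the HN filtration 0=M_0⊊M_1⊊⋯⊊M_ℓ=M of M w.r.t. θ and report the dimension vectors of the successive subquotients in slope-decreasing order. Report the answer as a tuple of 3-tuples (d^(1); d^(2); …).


Barcode: M ≅ I[1,1]^2, I[1,3]. HN layers by μ_θ (2 steps, strictly decreasing):
  μ^(1)=1; μ^(2)=-2/3

((2, 0, 0); (1, 1, 1))


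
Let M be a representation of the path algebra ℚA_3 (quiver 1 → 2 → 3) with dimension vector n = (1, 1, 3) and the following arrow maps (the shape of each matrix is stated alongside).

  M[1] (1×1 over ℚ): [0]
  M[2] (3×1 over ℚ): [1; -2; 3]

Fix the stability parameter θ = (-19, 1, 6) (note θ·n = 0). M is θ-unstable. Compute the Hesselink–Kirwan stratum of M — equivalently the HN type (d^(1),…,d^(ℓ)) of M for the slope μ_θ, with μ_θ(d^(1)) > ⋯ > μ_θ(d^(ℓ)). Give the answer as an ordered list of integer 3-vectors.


Via rank(M_{q-1}∘⋯∘M_p): M ≅ I[1,1], I[2,3], I[3,3]^2.
μ_θ-semistable layers: μ^(1)=6; μ^(2)=1; μ^(3)=-19

((0, 0, 3); (0, 1, 0); (1, 0, 0))


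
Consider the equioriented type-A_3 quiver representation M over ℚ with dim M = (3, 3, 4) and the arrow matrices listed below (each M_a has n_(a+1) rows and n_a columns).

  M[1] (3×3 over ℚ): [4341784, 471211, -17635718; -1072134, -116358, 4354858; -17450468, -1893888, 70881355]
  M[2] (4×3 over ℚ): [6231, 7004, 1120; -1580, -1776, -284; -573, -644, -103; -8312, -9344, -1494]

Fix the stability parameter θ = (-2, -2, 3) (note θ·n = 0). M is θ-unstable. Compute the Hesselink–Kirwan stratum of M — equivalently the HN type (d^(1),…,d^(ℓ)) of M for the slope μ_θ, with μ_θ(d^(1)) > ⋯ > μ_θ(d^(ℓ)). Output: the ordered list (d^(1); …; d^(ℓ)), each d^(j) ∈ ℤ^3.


Via rank(M_{q-1}∘⋯∘M_p): M ≅ I[1,2], I[1,3]^2, I[3,3]^2.
μ_θ-semistable layers: μ^(1)=3; μ^(2)=-2

((0, 0, 4); (3, 3, 0))


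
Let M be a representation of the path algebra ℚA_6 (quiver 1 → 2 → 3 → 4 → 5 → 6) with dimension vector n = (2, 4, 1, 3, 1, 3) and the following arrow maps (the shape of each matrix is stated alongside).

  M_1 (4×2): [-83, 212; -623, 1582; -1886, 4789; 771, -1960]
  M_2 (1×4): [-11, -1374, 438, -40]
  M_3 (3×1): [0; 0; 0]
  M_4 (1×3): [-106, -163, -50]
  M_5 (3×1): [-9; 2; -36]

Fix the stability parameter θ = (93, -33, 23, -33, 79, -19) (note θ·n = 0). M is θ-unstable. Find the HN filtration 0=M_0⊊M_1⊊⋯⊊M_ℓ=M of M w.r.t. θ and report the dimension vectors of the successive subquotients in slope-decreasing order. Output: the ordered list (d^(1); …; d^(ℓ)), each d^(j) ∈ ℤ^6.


Via rank(M_{q-1}∘⋯∘M_p): M ≅ I[1,2], I[1,3], I[2,2]^2, I[4,4]^2, I[4,6], I[6,6]^2.
μ_θ-semistable layers: μ^(1)=30; μ^(2)=83/3; μ^(3)=-19; μ^(4)=-33

((1, 1, 0, 0, 1, 1); (1, 1, 1, 0, 0, 0); (0, 0, 0, 0, 0, 2); (0, 2, 0, 3, 0, 0))
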